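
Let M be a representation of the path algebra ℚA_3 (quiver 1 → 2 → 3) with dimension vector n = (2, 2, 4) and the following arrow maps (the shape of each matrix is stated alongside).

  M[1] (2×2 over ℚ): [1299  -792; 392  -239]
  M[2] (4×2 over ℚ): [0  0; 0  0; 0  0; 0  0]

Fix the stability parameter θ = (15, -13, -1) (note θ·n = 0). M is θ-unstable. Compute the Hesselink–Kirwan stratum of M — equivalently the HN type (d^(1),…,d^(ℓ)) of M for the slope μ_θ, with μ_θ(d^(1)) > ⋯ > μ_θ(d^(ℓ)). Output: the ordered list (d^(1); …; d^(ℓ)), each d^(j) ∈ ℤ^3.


Interval decomposition of M: I[1,2]^2, I[3,3]^4.
HN type (ℓ=2): μ^(1)=1; μ^(2)=-1

((2, 2, 0); (0, 0, 4))


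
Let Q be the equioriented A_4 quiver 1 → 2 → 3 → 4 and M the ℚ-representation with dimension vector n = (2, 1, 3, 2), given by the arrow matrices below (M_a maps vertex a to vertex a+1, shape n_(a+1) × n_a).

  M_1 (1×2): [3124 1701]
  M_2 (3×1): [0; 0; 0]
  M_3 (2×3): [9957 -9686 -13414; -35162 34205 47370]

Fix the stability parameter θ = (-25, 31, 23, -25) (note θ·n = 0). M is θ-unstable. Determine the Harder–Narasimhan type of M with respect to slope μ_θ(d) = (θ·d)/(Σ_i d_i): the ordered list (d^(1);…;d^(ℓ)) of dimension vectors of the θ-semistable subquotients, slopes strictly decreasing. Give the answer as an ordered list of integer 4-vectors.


Interval decomposition of M: I[1,1], I[1,2], I[3,3], I[3,4]^2.
HN type (ℓ=4): μ^(1)=31; μ^(2)=23; μ^(3)=-1; μ^(4)=-25

((0, 1, 0, 0); (0, 0, 1, 0); (0, 0, 2, 2); (2, 0, 0, 0))


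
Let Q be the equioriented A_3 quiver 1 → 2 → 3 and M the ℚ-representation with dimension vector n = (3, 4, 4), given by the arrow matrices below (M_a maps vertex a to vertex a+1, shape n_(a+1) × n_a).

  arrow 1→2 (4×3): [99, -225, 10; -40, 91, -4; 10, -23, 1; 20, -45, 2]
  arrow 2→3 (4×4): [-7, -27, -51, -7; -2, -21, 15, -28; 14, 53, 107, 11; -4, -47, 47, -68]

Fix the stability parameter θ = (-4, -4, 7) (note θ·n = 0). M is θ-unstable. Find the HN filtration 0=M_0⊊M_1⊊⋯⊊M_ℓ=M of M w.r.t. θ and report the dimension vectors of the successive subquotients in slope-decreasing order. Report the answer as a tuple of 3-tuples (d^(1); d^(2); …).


Interval decomposition of M: I[1,3]^3, I[2,3].
HN type (ℓ=2): μ^(1)=7; μ^(2)=-4

((0, 0, 4); (3, 4, 0))


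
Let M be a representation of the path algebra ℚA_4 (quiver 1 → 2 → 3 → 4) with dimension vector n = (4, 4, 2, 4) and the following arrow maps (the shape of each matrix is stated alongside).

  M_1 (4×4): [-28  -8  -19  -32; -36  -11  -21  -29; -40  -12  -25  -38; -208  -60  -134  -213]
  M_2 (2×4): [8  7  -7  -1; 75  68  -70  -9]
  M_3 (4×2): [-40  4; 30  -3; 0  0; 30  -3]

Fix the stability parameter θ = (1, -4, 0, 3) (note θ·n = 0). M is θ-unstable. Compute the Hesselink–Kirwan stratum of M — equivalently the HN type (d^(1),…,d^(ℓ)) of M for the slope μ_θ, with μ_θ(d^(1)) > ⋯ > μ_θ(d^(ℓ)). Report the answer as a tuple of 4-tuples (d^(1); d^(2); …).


Interval decomposition of M: I[1,2]^2, I[1,3], I[1,4], I[4,4]^3.
HN type (ℓ=3): μ^(1)=3; μ^(2)=0; μ^(3)=-3/2

((0, 0, 0, 4); (0, 0, 2, 0); (4, 4, 0, 0))


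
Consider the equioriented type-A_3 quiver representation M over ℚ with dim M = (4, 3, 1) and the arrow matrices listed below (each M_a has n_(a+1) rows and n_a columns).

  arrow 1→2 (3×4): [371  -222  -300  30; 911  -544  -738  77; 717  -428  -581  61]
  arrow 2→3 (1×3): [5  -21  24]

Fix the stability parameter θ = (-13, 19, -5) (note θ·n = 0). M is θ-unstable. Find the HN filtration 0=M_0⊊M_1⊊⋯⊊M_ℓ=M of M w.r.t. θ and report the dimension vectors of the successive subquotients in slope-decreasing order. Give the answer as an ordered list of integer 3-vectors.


Via rank(M_{q-1}∘⋯∘M_p): M ≅ I[1,1], I[1,2]^2, I[1,3].
μ_θ-semistable layers: μ^(1)=19; μ^(2)=7; μ^(3)=-13

((0, 2, 0); (0, 1, 1); (4, 0, 0))


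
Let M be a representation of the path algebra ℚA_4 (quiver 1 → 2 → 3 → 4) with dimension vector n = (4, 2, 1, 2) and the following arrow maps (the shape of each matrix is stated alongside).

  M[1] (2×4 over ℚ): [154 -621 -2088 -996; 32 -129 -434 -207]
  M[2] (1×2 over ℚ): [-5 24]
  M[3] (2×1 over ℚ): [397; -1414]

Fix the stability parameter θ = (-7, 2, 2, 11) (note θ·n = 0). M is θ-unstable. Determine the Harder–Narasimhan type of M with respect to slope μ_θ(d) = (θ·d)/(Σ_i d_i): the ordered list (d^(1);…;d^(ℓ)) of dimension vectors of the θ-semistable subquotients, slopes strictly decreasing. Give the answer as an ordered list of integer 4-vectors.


Via rank(M_{q-1}∘⋯∘M_p): M ≅ I[1,1]^2, I[1,2], I[1,4], I[4,4].
μ_θ-semistable layers: μ^(1)=11; μ^(2)=2; μ^(3)=-7

((0, 0, 0, 2); (0, 2, 1, 0); (4, 0, 0, 0))


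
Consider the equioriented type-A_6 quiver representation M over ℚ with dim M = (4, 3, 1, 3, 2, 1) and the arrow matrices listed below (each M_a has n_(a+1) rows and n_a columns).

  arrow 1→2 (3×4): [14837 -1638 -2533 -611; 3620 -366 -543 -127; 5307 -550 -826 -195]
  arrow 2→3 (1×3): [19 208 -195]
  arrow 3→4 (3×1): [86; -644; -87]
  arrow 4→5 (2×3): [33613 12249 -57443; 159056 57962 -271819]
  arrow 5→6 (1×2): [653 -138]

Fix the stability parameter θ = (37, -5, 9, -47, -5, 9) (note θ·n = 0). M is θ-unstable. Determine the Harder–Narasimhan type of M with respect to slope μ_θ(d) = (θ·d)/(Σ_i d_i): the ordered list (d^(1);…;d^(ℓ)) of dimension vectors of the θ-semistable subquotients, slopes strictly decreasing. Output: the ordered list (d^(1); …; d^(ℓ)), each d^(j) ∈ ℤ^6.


Interval decomposition of M: I[1,1], I[1,2]^2, I[1,6], I[4,4], I[4,5].
HN type (ℓ=6): μ^(1)=37; μ^(2)=16; μ^(3)=9; μ^(4)=-11/5; μ^(5)=-5; μ^(6)=-47

((1, 0, 0, 0, 0, 0); (2, 2, 0, 0, 0, 0); (0, 0, 0, 0, 0, 1); (1, 1, 1, 1, 1, 0); (0, 0, 0, 0, 1, 0); (0, 0, 0, 2, 0, 0))


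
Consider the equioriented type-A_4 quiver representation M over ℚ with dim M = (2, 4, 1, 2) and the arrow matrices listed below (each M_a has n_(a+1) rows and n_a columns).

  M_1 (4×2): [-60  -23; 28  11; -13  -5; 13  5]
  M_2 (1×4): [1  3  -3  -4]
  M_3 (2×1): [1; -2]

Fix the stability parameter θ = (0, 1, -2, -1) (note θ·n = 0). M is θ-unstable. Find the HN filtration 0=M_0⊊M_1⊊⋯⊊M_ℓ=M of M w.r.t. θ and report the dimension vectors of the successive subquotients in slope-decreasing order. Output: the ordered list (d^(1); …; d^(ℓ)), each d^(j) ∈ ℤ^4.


Interval decomposition of M: I[1,2], I[1,4], I[2,2]^2, I[4,4].
HN type (ℓ=4): μ^(1)=1; μ^(2)=0; μ^(3)=-1/2; μ^(4)=-1

((0, 3, 0, 0); (1, 0, 0, 0); (1, 1, 1, 1); (0, 0, 0, 1))


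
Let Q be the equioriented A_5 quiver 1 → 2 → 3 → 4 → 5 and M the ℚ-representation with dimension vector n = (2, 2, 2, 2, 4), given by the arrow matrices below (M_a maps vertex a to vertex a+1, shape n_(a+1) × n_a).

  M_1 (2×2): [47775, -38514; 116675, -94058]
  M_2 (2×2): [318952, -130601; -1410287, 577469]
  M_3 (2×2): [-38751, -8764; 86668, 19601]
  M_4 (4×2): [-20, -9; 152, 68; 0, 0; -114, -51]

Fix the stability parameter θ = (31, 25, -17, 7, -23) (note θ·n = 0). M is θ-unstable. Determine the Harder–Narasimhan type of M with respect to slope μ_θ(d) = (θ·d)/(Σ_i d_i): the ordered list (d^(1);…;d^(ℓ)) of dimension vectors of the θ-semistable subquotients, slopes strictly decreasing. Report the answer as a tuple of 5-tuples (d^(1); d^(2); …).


Via rank(M_{q-1}∘⋯∘M_p): M ≅ I[1,1], I[1,5], I[2,5], I[5,5]^2.
μ_θ-semistable layers: μ^(1)=31; μ^(2)=23/5; μ^(3)=-2; μ^(4)=-23

((1, 0, 0, 0, 0); (1, 1, 1, 1, 1); (0, 1, 1, 1, 1); (0, 0, 0, 0, 2))


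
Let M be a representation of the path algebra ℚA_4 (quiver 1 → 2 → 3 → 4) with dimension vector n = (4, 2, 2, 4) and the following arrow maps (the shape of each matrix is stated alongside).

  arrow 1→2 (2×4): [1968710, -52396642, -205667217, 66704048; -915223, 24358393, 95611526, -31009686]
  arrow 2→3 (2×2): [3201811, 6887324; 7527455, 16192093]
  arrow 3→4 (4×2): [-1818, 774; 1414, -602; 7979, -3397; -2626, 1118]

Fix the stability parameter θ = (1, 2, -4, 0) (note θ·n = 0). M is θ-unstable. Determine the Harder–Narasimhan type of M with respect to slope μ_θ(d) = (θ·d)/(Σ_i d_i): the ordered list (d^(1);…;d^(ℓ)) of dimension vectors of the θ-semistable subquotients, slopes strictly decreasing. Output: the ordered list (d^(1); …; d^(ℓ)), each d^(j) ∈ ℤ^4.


Via rank(M_{q-1}∘⋯∘M_p): M ≅ I[1,1]^2, I[1,3], I[1,4], I[4,4]^3.
μ_θ-semistable layers: μ^(1)=1; μ^(2)=0; μ^(3)=-1/3

((2, 0, 0, 0); (0, 0, 0, 4); (2, 2, 2, 0))


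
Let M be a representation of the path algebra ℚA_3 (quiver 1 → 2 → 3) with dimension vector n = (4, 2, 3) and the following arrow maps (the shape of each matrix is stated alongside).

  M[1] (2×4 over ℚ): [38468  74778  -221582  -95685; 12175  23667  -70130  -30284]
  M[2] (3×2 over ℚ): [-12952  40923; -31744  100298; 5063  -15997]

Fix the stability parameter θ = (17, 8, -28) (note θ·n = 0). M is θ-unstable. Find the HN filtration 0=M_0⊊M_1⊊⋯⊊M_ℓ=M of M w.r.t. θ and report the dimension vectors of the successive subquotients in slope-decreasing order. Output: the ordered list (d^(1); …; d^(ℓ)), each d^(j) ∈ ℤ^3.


Via rank(M_{q-1}∘⋯∘M_p): M ≅ I[1,1]^2, I[1,3]^2, I[3,3].
μ_θ-semistable layers: μ^(1)=17; μ^(2)=-1; μ^(3)=-28

((2, 0, 0); (2, 2, 2); (0, 0, 1))


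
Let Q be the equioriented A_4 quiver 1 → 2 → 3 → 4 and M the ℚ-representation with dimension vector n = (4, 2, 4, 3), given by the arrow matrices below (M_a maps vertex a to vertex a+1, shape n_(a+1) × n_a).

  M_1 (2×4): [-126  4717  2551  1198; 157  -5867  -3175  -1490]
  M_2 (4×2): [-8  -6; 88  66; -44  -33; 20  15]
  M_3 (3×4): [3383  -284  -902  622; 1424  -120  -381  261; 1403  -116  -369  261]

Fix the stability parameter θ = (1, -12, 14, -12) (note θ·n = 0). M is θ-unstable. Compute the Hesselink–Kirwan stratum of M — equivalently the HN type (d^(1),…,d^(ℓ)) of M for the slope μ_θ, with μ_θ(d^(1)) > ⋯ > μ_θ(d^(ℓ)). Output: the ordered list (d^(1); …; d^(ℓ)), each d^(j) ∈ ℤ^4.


Interval decomposition of M: I[1,1]^2, I[1,2], I[1,4], I[3,3], I[3,4]^2.
HN type (ℓ=3): μ^(1)=14; μ^(2)=1; μ^(3)=-11/2

((0, 0, 1, 0); (2, 0, 3, 3); (2, 2, 0, 0))


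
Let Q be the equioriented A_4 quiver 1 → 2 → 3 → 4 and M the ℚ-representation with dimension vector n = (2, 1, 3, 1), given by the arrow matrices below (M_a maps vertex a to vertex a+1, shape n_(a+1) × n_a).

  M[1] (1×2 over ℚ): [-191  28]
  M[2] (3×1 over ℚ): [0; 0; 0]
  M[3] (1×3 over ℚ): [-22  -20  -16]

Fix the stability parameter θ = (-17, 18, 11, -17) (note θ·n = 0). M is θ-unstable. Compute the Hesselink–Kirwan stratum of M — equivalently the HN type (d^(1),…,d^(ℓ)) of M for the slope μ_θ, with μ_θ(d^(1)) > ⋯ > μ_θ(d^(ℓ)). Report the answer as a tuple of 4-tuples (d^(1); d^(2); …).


Interval decomposition of M: I[1,1], I[1,2], I[3,3]^2, I[3,4].
HN type (ℓ=4): μ^(1)=18; μ^(2)=11; μ^(3)=-3; μ^(4)=-17

((0, 1, 0, 0); (0, 0, 2, 0); (0, 0, 1, 1); (2, 0, 0, 0))


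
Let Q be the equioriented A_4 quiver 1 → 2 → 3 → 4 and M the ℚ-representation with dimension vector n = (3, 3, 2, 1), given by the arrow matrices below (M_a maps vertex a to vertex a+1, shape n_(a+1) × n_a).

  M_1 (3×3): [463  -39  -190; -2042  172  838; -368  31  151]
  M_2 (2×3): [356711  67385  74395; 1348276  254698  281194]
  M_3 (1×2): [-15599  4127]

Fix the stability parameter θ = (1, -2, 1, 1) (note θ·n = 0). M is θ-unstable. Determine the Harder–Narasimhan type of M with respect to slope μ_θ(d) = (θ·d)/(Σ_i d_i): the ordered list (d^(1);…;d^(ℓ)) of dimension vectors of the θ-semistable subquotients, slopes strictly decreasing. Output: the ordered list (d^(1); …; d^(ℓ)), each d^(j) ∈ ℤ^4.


Interval decomposition of M: I[1,1], I[1,3], I[1,4], I[2,2].
HN type (ℓ=3): μ^(1)=1; μ^(2)=-1/2; μ^(3)=-2

((1, 0, 2, 1); (2, 2, 0, 0); (0, 1, 0, 0))


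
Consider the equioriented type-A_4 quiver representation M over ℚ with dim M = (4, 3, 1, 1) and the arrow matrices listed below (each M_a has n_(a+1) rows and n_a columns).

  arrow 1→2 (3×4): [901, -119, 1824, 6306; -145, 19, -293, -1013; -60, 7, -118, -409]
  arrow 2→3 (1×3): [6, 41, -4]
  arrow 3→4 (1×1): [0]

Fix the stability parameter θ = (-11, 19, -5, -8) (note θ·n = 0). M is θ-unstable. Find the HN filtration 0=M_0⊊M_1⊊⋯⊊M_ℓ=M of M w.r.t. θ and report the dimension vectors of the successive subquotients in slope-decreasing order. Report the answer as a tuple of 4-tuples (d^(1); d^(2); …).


Interval decomposition of M: I[1,1], I[1,2]^2, I[1,3], I[4,4].
HN type (ℓ=4): μ^(1)=19; μ^(2)=7; μ^(3)=-8; μ^(4)=-11

((0, 2, 0, 0); (0, 1, 1, 0); (0, 0, 0, 1); (4, 0, 0, 0))


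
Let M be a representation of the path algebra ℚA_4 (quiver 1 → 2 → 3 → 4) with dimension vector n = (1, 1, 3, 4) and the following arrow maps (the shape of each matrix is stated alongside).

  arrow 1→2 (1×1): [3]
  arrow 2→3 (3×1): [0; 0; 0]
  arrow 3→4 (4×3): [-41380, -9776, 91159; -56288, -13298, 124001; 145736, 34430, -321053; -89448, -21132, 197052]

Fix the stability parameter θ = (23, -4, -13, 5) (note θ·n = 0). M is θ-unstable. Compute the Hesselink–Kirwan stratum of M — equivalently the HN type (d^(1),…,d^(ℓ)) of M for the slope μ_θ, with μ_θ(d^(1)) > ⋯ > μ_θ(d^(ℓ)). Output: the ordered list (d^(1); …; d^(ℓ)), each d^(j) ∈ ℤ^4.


Barcode: M ≅ I[1,2], I[3,3], I[3,4]^2, I[4,4]^2. HN layers by μ_θ (3 steps, strictly decreasing):
  μ^(1)=19/2; μ^(2)=5; μ^(3)=-13

((1, 1, 0, 0); (0, 0, 0, 4); (0, 0, 3, 0))


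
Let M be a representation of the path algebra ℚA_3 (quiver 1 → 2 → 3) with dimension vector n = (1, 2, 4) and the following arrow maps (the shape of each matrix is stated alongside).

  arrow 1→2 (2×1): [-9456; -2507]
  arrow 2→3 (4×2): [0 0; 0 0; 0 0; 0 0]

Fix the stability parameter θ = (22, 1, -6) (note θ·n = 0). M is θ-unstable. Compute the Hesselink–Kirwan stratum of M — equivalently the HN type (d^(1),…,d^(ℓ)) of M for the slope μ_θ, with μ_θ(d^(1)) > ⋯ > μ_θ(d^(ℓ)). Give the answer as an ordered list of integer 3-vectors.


Via rank(M_{q-1}∘⋯∘M_p): M ≅ I[1,2], I[2,2], I[3,3]^4.
μ_θ-semistable layers: μ^(1)=23/2; μ^(2)=1; μ^(3)=-6

((1, 1, 0); (0, 1, 0); (0, 0, 4))


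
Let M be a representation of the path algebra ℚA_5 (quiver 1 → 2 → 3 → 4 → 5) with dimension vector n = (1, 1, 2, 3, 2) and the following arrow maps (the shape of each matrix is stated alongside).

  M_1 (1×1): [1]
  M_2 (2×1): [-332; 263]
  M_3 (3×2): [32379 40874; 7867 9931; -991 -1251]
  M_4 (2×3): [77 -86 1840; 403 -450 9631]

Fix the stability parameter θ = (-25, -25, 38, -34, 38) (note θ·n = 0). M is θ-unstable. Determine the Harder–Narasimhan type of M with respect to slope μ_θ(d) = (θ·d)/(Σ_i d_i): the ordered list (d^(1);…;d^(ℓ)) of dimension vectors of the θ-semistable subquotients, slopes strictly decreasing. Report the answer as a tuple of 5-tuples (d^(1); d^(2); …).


Barcode: M ≅ I[1,5], I[3,5], I[4,4]. HN layers by μ_θ (4 steps, strictly decreasing):
  μ^(1)=38; μ^(2)=2; μ^(3)=-25; μ^(4)=-34

((0, 0, 0, 0, 2); (0, 0, 2, 2, 0); (1, 1, 0, 0, 0); (0, 0, 0, 1, 0))


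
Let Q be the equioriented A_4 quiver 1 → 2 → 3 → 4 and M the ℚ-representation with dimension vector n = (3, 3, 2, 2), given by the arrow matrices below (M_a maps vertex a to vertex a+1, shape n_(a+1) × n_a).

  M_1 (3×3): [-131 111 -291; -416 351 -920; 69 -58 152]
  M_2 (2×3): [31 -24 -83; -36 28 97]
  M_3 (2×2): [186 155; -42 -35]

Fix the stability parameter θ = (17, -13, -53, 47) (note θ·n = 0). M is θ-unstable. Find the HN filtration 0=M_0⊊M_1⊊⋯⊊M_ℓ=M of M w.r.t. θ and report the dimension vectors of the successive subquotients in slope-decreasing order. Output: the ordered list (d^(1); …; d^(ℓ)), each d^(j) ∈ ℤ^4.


Barcode: M ≅ I[1,2], I[1,3], I[1,4], I[4,4]. HN layers by μ_θ (3 steps, strictly decreasing):
  μ^(1)=47; μ^(2)=2; μ^(3)=-49/3

((0, 0, 0, 2); (1, 1, 0, 0); (2, 2, 2, 0))


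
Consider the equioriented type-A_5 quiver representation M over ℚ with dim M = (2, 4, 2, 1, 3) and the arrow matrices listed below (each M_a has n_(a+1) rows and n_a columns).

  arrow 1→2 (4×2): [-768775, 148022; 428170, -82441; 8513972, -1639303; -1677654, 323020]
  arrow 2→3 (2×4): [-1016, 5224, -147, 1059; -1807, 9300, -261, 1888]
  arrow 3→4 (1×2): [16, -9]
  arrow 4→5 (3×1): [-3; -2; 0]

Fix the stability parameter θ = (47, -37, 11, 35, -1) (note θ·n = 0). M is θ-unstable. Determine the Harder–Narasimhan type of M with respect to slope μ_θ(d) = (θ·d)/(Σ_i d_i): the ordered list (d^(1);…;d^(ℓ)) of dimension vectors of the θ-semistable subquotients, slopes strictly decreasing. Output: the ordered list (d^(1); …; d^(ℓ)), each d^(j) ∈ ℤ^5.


Via rank(M_{q-1}∘⋯∘M_p): M ≅ I[1,3], I[1,5], I[2,2]^2, I[5,5]^2.
μ_θ-semistable layers: μ^(1)=17; μ^(2)=11; μ^(3)=5; μ^(4)=-1; μ^(5)=-37

((0, 0, 0, 1, 1); (0, 0, 2, 0, 0); (2, 2, 0, 0, 0); (0, 0, 0, 0, 2); (0, 2, 0, 0, 0))


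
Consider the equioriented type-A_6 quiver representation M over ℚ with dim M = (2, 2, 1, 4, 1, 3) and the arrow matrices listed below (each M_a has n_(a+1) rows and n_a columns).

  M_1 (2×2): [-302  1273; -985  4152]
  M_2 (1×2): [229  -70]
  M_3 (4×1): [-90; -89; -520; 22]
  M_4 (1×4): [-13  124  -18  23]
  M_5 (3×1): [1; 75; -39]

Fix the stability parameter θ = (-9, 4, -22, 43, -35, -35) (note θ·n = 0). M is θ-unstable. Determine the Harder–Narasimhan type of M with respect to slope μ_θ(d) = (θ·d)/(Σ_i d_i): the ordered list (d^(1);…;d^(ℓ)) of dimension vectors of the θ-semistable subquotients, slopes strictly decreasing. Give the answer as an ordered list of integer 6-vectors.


Via rank(M_{q-1}∘⋯∘M_p): M ≅ I[1,2], I[1,4], I[4,4]^2, I[4,6], I[6,6]^2.
μ_θ-semistable layers: μ^(1)=43; μ^(2)=4; μ^(3)=-9; μ^(4)=-35

((0, 0, 0, 3, 0, 0); (0, 1, 0, 0, 0, 0); (2, 1, 1, 1, 1, 1); (0, 0, 0, 0, 0, 2))


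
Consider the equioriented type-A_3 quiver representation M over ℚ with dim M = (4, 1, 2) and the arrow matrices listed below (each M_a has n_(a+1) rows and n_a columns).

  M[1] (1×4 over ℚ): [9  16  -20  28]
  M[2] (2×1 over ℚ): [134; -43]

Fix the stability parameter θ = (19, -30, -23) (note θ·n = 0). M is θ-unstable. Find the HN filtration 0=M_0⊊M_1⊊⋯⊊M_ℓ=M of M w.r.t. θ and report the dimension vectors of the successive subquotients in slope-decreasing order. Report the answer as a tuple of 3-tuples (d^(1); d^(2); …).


Barcode: M ≅ I[1,1]^3, I[1,3], I[3,3]. HN layers by μ_θ (3 steps, strictly decreasing):
  μ^(1)=19; μ^(2)=-34/3; μ^(3)=-23

((3, 0, 0); (1, 1, 1); (0, 0, 1))


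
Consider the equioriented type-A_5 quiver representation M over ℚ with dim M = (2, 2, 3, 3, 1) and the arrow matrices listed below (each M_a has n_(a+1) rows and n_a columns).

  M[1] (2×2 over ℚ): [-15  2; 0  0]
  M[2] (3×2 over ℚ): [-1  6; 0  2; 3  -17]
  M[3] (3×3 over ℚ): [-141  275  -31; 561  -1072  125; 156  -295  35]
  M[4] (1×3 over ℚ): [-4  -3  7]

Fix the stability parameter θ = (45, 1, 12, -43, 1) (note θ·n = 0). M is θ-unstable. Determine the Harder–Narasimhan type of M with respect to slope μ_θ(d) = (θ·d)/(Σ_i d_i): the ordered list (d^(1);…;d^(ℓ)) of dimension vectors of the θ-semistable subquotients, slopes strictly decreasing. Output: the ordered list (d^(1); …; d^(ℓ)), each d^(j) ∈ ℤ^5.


Via rank(M_{q-1}∘⋯∘M_p): M ≅ I[1,1], I[1,5], I[2,4], I[3,4].
μ_θ-semistable layers: μ^(1)=45; μ^(2)=16/5; μ^(3)=-10; μ^(4)=-31/2

((1, 0, 0, 0, 0); (1, 1, 1, 1, 1); (0, 1, 1, 1, 0); (0, 0, 1, 1, 0))


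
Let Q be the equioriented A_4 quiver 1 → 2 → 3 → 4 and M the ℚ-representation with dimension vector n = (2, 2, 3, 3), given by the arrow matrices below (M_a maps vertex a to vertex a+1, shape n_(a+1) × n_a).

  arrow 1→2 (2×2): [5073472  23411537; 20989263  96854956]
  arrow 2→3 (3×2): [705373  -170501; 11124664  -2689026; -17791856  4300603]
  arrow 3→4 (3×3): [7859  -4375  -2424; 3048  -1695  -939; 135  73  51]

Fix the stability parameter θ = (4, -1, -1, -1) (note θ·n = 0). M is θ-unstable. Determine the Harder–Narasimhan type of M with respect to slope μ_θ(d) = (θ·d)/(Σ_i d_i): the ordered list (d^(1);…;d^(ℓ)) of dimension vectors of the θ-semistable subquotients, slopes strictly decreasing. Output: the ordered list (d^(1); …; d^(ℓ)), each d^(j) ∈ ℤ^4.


Barcode: M ≅ I[1,4]^2, I[3,4]. HN layers by μ_θ (2 steps, strictly decreasing):
  μ^(1)=1/4; μ^(2)=-1

((2, 2, 2, 2); (0, 0, 1, 1))


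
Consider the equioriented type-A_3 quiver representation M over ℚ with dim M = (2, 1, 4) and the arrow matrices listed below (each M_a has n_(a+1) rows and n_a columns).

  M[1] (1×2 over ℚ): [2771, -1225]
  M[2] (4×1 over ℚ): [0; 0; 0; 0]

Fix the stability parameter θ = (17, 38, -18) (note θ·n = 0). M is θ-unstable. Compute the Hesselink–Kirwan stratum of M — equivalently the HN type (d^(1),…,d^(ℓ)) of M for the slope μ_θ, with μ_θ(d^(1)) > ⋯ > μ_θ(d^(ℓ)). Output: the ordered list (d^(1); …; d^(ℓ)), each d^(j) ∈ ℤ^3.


Via rank(M_{q-1}∘⋯∘M_p): M ≅ I[1,1], I[1,2], I[3,3]^4.
μ_θ-semistable layers: μ^(1)=38; μ^(2)=17; μ^(3)=-18

((0, 1, 0); (2, 0, 0); (0, 0, 4))


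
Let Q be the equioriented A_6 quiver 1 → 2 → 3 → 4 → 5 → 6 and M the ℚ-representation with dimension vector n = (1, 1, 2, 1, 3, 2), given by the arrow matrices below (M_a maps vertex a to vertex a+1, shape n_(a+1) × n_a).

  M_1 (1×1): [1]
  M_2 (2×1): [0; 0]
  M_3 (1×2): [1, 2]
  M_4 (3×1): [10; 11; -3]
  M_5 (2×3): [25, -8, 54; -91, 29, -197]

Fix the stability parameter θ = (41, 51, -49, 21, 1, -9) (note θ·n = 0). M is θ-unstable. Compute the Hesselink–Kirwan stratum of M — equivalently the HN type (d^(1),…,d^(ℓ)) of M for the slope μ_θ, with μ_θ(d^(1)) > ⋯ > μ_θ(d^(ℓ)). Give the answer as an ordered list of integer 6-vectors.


Via rank(M_{q-1}∘⋯∘M_p): M ≅ I[1,2], I[3,3], I[3,5], I[5,6]^2.
μ_θ-semistable layers: μ^(1)=51; μ^(2)=41; μ^(3)=11; μ^(4)=-4; μ^(5)=-49

((0, 1, 0, 0, 0, 0); (1, 0, 0, 0, 0, 0); (0, 0, 0, 1, 1, 0); (0, 0, 0, 0, 2, 2); (0, 0, 2, 0, 0, 0))


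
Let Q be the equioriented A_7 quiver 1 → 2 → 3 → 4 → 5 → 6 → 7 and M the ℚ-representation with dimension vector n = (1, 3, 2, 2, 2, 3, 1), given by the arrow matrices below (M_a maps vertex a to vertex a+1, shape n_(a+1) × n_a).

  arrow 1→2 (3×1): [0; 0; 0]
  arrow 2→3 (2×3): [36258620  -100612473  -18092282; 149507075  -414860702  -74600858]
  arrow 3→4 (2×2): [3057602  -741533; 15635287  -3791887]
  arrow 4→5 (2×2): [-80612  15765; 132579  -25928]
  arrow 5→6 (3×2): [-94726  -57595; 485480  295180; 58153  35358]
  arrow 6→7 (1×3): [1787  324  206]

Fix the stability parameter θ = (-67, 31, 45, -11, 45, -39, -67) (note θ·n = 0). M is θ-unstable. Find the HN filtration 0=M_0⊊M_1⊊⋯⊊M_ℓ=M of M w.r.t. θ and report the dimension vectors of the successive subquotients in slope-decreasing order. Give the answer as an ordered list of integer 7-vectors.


Interval decomposition of M: I[1,1], I[2,2], I[2,6], I[2,7], I[6,6].
HN type (ℓ=5): μ^(1)=31; μ^(2)=71/5; μ^(3)=2/3; μ^(4)=-39; μ^(5)=-67

((0, 1, 0, 0, 0, 0, 0); (0, 1, 1, 1, 1, 1, 0); (0, 1, 1, 1, 1, 1, 1); (0, 0, 0, 0, 0, 1, 0); (1, 0, 0, 0, 0, 0, 0))


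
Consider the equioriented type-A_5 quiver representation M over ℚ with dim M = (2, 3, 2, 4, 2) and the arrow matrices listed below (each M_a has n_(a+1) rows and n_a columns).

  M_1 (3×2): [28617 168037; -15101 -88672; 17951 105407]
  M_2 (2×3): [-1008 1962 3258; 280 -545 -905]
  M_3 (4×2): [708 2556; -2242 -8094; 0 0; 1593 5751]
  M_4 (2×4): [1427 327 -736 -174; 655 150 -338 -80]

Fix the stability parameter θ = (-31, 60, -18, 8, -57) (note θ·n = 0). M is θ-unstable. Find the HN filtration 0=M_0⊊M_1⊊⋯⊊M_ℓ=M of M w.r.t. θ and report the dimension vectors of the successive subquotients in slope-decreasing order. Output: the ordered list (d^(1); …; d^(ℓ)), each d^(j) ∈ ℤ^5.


Barcode: M ≅ I[1,2], I[1,4], I[2,2], I[3,3], I[4,4], I[4,5]^2. HN layers by μ_θ (6 steps, strictly decreasing):
  μ^(1)=60; μ^(2)=50/3; μ^(3)=8; μ^(4)=-18; μ^(5)=-49/2; μ^(6)=-31

((0, 2, 0, 0, 0); (0, 1, 1, 1, 0); (0, 0, 0, 1, 0); (0, 0, 1, 0, 0); (0, 0, 0, 2, 2); (2, 0, 0, 0, 0))


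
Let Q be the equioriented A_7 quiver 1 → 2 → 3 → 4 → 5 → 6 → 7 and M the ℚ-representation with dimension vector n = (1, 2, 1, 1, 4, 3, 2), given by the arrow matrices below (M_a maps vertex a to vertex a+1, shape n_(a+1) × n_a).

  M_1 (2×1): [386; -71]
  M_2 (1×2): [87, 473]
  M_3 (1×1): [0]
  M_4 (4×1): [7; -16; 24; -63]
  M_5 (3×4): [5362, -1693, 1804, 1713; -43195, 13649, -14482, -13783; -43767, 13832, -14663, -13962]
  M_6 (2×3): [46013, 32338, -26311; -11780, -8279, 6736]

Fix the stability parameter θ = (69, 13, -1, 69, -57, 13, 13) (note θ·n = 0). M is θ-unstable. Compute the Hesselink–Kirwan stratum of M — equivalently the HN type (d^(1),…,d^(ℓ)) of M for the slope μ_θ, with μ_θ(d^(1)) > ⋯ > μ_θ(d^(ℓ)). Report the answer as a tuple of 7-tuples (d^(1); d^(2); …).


Via rank(M_{q-1}∘⋯∘M_p): M ≅ I[1,3], I[2,2], I[4,6], I[5,5], I[5,7]^2.
μ_θ-semistable layers: μ^(1)=27; μ^(2)=13; μ^(3)=6; μ^(4)=-57

((1, 1, 1, 0, 0, 0, 0); (0, 1, 0, 0, 0, 3, 2); (0, 0, 0, 1, 1, 0, 0); (0, 0, 0, 0, 3, 0, 0))


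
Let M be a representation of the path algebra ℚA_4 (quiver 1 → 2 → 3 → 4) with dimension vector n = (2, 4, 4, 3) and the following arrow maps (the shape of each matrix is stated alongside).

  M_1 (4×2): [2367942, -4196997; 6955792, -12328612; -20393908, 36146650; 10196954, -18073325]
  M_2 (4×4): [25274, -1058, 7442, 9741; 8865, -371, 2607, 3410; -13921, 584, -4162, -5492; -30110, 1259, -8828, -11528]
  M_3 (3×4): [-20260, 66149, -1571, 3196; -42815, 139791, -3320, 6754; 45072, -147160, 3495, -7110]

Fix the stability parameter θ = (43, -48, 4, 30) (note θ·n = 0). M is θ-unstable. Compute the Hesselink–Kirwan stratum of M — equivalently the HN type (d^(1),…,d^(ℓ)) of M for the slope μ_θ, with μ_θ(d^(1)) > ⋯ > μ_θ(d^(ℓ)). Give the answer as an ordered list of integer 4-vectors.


Via rank(M_{q-1}∘⋯∘M_p): M ≅ I[1,4]^2, I[2,3], I[2,4].
μ_θ-semistable layers: μ^(1)=30; μ^(2)=4; μ^(3)=-5/2; μ^(4)=-48

((0, 0, 0, 3); (0, 0, 4, 0); (2, 2, 0, 0); (0, 2, 0, 0))


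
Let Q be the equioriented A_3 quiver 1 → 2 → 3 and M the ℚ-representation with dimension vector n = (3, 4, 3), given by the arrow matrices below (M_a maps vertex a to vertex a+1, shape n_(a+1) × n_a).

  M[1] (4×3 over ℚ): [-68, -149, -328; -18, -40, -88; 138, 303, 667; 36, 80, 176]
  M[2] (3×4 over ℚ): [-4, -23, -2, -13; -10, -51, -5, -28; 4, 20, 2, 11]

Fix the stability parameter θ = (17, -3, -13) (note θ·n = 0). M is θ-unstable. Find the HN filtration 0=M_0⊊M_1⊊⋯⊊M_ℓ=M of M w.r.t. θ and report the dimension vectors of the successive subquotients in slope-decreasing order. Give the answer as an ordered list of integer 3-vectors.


Barcode: M ≅ I[1,2], I[1,3]^2, I[2,3]. HN layers by μ_θ (3 steps, strictly decreasing):
  μ^(1)=7; μ^(2)=1/3; μ^(3)=-8

((1, 1, 0); (2, 2, 2); (0, 1, 1))


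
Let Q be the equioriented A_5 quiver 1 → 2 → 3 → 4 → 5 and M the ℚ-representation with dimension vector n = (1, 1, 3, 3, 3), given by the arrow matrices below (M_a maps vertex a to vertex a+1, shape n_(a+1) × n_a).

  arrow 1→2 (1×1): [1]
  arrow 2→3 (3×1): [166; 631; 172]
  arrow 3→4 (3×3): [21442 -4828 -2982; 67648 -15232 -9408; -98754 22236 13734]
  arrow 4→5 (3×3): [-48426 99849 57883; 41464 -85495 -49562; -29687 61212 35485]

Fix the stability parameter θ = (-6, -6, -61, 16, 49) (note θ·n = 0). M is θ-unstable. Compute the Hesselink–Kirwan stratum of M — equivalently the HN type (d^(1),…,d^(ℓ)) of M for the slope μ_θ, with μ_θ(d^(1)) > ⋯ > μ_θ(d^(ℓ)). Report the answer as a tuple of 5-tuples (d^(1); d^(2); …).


Via rank(M_{q-1}∘⋯∘M_p): M ≅ I[1,3], I[3,3], I[3,5], I[4,5]^2.
μ_θ-semistable layers: μ^(1)=49; μ^(2)=16; μ^(3)=-73/3; μ^(4)=-61

((0, 0, 0, 0, 3); (0, 0, 0, 3, 0); (1, 1, 1, 0, 0); (0, 0, 2, 0, 0))


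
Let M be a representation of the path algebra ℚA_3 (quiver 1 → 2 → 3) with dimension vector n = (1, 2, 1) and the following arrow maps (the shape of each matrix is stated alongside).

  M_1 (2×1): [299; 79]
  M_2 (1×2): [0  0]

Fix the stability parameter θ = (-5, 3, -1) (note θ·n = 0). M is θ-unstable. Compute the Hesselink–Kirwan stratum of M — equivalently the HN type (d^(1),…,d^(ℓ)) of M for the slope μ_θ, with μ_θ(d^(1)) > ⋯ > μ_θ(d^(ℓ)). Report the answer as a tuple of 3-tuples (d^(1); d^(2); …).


Barcode: M ≅ I[1,2], I[2,2], I[3,3]. HN layers by μ_θ (3 steps, strictly decreasing):
  μ^(1)=3; μ^(2)=-1; μ^(3)=-5

((0, 2, 0); (0, 0, 1); (1, 0, 0))


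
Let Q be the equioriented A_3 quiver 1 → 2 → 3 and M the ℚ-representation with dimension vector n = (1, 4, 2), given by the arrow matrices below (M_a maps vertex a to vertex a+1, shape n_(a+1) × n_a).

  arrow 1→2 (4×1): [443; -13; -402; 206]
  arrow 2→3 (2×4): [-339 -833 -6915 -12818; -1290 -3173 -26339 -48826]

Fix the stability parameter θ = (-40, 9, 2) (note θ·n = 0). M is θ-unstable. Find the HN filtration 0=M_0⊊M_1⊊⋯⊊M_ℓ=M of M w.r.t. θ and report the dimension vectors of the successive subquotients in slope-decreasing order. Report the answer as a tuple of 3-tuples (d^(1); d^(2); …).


Via rank(M_{q-1}∘⋯∘M_p): M ≅ I[1,3], I[2,2]^2, I[2,3].
μ_θ-semistable layers: μ^(1)=9; μ^(2)=11/2; μ^(3)=-40

((0, 2, 0); (0, 2, 2); (1, 0, 0))


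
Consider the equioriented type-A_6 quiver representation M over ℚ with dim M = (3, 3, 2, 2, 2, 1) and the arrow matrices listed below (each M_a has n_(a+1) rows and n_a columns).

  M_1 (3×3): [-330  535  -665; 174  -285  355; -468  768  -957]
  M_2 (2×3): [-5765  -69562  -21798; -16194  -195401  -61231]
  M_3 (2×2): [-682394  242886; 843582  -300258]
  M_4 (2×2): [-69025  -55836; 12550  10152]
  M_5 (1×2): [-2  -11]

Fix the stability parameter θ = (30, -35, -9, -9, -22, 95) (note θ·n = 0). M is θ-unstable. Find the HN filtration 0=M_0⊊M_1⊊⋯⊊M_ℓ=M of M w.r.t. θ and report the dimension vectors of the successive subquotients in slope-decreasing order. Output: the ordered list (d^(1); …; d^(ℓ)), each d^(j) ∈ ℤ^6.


Barcode: M ≅ I[1,1], I[1,3], I[1,5], I[2,2], I[4,4], I[5,6]. HN layers by μ_θ (6 steps, strictly decreasing):
  μ^(1)=95; μ^(2)=30; μ^(3)=-14/3; μ^(4)=-9; μ^(5)=-22; μ^(6)=-35

((0, 0, 0, 0, 0, 1); (1, 0, 0, 0, 0, 0); (1, 1, 1, 0, 0, 0); (1, 1, 1, 2, 1, 0); (0, 0, 0, 0, 1, 0); (0, 1, 0, 0, 0, 0))


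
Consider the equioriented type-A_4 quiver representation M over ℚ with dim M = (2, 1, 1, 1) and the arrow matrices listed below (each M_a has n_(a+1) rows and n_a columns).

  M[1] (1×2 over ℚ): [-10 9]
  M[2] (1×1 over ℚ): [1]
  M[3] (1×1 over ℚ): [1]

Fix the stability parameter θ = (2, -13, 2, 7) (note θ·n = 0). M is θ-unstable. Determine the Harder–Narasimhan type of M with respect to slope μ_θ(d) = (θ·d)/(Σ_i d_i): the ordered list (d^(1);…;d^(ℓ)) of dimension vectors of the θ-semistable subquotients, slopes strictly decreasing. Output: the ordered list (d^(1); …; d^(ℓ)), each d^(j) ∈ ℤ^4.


Via rank(M_{q-1}∘⋯∘M_p): M ≅ I[1,1], I[1,4].
μ_θ-semistable layers: μ^(1)=7; μ^(2)=2; μ^(3)=-11/2

((0, 0, 0, 1); (1, 0, 1, 0); (1, 1, 0, 0))


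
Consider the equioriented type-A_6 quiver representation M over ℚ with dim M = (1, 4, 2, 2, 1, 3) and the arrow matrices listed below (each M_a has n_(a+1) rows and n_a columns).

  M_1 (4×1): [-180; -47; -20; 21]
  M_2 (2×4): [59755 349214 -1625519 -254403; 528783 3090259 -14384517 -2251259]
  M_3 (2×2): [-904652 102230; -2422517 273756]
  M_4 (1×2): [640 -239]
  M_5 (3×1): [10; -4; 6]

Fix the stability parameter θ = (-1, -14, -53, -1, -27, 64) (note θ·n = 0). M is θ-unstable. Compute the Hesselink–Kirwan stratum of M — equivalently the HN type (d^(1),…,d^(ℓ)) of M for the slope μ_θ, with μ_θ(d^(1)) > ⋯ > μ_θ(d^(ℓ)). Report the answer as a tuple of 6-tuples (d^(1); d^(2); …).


Via rank(M_{q-1}∘⋯∘M_p): M ≅ I[1,6], I[2,2]^2, I[2,4], I[6,6]^2.
μ_θ-semistable layers: μ^(1)=64; μ^(2)=-1; μ^(3)=-14; μ^(4)=-68/3; μ^(5)=-67/2

((0, 0, 0, 0, 0, 3); (0, 0, 0, 1, 0, 0); (0, 2, 0, 1, 1, 0); (1, 1, 1, 0, 0, 0); (0, 1, 1, 0, 0, 0))


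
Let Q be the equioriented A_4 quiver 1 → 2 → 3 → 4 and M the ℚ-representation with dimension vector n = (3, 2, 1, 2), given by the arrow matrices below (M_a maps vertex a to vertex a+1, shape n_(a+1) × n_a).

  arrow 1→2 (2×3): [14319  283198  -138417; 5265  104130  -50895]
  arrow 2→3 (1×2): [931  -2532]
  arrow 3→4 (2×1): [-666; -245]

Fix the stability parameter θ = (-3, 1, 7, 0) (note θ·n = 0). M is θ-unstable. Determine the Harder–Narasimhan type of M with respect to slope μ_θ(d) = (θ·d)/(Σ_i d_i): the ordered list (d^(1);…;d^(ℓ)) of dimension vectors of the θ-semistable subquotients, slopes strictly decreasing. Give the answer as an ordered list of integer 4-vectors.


Via rank(M_{q-1}∘⋯∘M_p): M ≅ I[1,1]^2, I[1,4], I[2,2], I[4,4].
μ_θ-semistable layers: μ^(1)=7/2; μ^(2)=1; μ^(3)=0; μ^(4)=-3

((0, 0, 1, 1); (0, 2, 0, 0); (0, 0, 0, 1); (3, 0, 0, 0))


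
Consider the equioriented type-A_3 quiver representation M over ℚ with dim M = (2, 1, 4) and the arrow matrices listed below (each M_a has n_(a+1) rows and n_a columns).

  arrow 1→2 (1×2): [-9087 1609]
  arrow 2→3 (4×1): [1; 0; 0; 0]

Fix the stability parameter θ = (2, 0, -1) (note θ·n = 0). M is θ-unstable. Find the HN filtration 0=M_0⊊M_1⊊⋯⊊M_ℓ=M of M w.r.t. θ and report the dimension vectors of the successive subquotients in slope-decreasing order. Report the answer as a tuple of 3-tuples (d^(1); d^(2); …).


Barcode: M ≅ I[1,1], I[1,3], I[3,3]^3. HN layers by μ_θ (3 steps, strictly decreasing):
  μ^(1)=2; μ^(2)=1/3; μ^(3)=-1

((1, 0, 0); (1, 1, 1); (0, 0, 3))


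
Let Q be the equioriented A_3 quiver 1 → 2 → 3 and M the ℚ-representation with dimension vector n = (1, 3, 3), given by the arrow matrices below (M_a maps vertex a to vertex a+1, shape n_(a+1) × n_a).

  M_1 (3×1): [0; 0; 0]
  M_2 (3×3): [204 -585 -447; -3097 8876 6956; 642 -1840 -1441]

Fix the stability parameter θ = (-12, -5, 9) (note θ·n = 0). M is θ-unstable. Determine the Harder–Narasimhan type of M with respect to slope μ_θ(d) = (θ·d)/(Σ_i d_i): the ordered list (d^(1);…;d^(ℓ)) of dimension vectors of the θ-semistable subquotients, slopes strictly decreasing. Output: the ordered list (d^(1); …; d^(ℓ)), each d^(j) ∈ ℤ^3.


Barcode: M ≅ I[1,1], I[2,3]^3. HN layers by μ_θ (3 steps, strictly decreasing):
  μ^(1)=9; μ^(2)=-5; μ^(3)=-12

((0, 0, 3); (0, 3, 0); (1, 0, 0))


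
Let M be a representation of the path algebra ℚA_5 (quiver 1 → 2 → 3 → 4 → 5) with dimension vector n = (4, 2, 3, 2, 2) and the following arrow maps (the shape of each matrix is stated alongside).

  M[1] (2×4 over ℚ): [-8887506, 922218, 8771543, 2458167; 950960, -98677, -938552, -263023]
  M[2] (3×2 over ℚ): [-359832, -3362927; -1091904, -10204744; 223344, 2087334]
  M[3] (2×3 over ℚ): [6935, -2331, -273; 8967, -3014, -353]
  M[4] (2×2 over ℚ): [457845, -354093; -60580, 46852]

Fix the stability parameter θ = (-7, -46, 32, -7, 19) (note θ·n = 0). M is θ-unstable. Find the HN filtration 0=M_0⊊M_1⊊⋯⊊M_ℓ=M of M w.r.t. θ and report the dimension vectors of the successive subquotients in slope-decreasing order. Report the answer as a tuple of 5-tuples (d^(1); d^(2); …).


Interval decomposition of M: I[1,1]^2, I[1,2], I[1,4], I[3,3], I[3,5], I[5,5].
HN type (ℓ=5): μ^(1)=32; μ^(2)=19; μ^(3)=25/2; μ^(4)=-7; μ^(5)=-53/2

((0, 0, 1, 0, 0); (0, 0, 0, 0, 2); (0, 0, 2, 2, 0); (2, 0, 0, 0, 0); (2, 2, 0, 0, 0))


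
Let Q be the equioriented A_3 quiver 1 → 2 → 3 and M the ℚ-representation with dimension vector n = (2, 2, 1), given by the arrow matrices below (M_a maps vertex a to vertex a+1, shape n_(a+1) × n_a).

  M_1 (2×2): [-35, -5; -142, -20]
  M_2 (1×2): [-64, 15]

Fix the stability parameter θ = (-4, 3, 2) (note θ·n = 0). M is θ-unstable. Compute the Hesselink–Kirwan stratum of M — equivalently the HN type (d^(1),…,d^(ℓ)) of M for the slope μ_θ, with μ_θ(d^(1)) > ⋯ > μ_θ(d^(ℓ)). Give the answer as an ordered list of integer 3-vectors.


Barcode: M ≅ I[1,2], I[1,3]. HN layers by μ_θ (3 steps, strictly decreasing):
  μ^(1)=3; μ^(2)=5/2; μ^(3)=-4

((0, 1, 0); (0, 1, 1); (2, 0, 0))


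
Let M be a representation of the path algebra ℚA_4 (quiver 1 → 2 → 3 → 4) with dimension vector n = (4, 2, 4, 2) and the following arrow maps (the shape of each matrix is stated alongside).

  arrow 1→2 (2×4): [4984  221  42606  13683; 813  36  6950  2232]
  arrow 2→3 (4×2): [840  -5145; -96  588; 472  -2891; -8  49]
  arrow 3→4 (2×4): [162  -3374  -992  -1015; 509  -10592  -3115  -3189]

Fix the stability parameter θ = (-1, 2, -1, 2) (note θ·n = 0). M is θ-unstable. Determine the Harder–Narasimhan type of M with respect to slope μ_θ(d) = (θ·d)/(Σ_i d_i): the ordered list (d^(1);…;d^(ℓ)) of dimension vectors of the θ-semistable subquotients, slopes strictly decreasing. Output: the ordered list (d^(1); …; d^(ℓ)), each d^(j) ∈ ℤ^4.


Interval decomposition of M: I[1,1]^2, I[1,2], I[1,4], I[3,3]^2, I[3,4].
HN type (ℓ=3): μ^(1)=2; μ^(2)=1/2; μ^(3)=-1

((0, 1, 0, 2); (0, 1, 1, 0); (4, 0, 3, 0))


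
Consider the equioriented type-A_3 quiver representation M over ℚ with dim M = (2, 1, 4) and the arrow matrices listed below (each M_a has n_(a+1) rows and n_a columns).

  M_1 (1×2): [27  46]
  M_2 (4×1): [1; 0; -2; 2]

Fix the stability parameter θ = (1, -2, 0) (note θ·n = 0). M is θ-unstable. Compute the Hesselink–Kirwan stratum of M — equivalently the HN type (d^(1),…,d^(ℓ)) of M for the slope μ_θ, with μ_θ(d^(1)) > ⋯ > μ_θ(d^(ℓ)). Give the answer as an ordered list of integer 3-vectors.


Interval decomposition of M: I[1,1], I[1,3], I[3,3]^3.
HN type (ℓ=3): μ^(1)=1; μ^(2)=0; μ^(3)=-1/2

((1, 0, 0); (0, 0, 4); (1, 1, 0))


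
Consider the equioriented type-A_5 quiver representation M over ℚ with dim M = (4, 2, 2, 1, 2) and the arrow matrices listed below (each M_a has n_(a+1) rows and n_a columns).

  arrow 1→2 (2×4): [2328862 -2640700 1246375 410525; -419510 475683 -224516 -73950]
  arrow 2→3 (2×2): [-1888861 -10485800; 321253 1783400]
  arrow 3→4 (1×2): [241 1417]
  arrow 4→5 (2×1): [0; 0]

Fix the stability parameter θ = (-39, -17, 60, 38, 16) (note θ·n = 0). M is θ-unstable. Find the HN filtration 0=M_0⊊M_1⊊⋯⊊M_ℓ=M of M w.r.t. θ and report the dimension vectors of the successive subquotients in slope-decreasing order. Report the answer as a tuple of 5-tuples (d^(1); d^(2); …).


Interval decomposition of M: I[1,1]^2, I[1,2], I[1,3], I[3,4], I[5,5]^2.
HN type (ℓ=5): μ^(1)=60; μ^(2)=49; μ^(3)=16; μ^(4)=-17; μ^(5)=-39

((0, 0, 1, 0, 0); (0, 0, 1, 1, 0); (0, 0, 0, 0, 2); (0, 2, 0, 0, 0); (4, 0, 0, 0, 0))


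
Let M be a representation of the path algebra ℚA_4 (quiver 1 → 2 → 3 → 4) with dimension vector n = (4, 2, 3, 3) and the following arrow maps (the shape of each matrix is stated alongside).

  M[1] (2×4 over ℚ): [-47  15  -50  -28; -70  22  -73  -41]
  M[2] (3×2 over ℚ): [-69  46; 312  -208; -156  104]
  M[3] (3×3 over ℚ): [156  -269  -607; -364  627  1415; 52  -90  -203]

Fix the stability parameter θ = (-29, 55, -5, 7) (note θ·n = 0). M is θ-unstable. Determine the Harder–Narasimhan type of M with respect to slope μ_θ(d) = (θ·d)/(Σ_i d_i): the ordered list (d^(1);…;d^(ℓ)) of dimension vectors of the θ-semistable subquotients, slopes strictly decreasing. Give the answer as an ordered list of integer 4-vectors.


Via rank(M_{q-1}∘⋯∘M_p): M ≅ I[1,1]^2, I[1,2], I[1,3], I[3,4]^2, I[4,4].
μ_θ-semistable layers: μ^(1)=55; μ^(2)=25; μ^(3)=7; μ^(4)=-5; μ^(5)=-29

((0, 1, 0, 0); (0, 1, 1, 0); (0, 0, 0, 3); (0, 0, 2, 0); (4, 0, 0, 0))
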